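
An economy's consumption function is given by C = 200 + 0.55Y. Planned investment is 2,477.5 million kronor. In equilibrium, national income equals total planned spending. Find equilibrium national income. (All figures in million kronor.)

Y = C + I = 200 + 0.55Y + 2477.5
Y − 0.55Y = 2677.5
0.45Y = 2677.5, so Y = 2677.5/0.45 = 5950

Y = 5950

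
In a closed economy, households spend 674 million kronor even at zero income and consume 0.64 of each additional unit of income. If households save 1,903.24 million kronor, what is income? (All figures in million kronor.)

S = Y − C = -674 + 0.36Y
-674 + 0.36Y = 1903.24, so 0.36Y = 2577.24 and Y = 7159

Y = 7159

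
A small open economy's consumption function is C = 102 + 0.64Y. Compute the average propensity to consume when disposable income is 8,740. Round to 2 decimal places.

APC = 0.65

C = 102 + 0.64(8740) = 5695.6
APC = C/Y = 5695.6/8740 = 0.65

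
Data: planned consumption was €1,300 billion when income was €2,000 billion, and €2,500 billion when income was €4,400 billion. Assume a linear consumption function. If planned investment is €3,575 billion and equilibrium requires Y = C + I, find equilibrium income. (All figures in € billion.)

Y = 7750

MPC = (2500 − 1300)/(4400 − 2000) = 1200/2400 = 0.5
a = 1300 − 0.5(2000) = 300
Equilibrium: Y = 300 + 0.5Y + 3575
0.5Y = 3875, so Y = 3875/0.5 = 7750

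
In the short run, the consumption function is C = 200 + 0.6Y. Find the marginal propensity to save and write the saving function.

MPS = 0.4; S = -200 + 0.4Y

MPS = 1 − MPC = 1 − 0.6 = 0.4
S = Y − C = -200 + 0.4Y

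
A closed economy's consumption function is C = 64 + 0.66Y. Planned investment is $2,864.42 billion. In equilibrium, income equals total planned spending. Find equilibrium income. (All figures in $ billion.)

Y = C + I = 64 + 0.66Y + 2864.42
Y − 0.66Y = 2928.42
0.34Y = 2928.42, so Y = 2928.42/0.34 = 8613

Y = 8613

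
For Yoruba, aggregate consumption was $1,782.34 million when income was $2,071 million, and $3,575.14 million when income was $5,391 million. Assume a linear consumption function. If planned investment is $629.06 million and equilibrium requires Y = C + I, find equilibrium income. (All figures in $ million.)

MPC = (3575.14 − 1782.34)/(5391 − 2071) = 1792.8/3320 = 0.54
a = 1782.34 − 0.54(2071) = 664
Equilibrium: Y = 664 + 0.54Y + 629.06
0.46Y = 1293.06, so Y = 1293.06/0.46 = 2811

Y = 2811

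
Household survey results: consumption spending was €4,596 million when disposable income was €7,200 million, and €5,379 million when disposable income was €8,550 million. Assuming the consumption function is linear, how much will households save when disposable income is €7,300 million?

MPC = (5379 − 4596)/(8550 − 7200) = 783/1350 = 0.58
a = 4596 − 0.58(7200) = 4596 − 4176 = 420
C = 420 + 0.58(7300) = 4654
S = 7300 − 4654 = 2646

S = 2646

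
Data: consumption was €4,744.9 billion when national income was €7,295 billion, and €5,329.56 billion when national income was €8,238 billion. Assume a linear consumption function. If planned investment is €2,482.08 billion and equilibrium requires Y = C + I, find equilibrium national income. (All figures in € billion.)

MPC = (5329.56 − 4744.9)/(8238 − 7295) = 584.66/943 = 0.62
a = 4744.9 − 0.62(7295) = 222
Equilibrium: Y = 222 + 0.62Y + 2482.08
0.38Y = 2704.08, so Y = 2704.08/0.38 = 7116

Y = 7116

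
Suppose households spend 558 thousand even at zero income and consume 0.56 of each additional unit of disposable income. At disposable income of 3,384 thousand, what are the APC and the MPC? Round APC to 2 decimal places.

MPC = 0.56 (the slope of the consumption function)
C = 558 + 0.56(3384) = 2453.04, so APC = 2453.04/3384 = 0.72

APC = 0.72; MPC = 0.56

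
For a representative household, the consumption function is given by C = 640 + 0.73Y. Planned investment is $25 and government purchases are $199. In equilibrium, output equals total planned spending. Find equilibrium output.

Y = 3200

Y = C + I + G = 640 + 0.73Y + 25 + 199
Y − 0.73Y = 864
0.27Y = 864, so Y = 864/0.27 = 3200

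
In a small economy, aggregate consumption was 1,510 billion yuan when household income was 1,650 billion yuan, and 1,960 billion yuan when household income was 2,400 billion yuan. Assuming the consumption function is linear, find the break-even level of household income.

MPC = (1960 − 1510)/(2400 − 1650) = 450/750 = 0.6
a = 1510 − 0.6(1650) = 1510 − 990 = 520
Break-even: Y = a/(1−MPC) = 520/0.4 = 1300

Y = 1300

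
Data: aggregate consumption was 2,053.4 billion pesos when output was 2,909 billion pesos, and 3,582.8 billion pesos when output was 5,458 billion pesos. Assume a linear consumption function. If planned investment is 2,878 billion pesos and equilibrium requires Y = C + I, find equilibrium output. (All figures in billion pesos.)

Y = 7965

MPC = (3582.8 − 2053.4)/(5458 − 2909) = 1529.4/2549 = 0.6
a = 2053.4 − 0.6(2909) = 308
Equilibrium: Y = 308 + 0.6Y + 2878
0.4Y = 3186, so Y = 3186/0.4 = 7965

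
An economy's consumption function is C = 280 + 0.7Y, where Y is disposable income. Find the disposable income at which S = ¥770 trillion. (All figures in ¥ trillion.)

Y = 3500

S = Y − C = -280 + 0.3Y
-280 + 0.3Y = 770, so 0.3Y = 1050 and Y = 3500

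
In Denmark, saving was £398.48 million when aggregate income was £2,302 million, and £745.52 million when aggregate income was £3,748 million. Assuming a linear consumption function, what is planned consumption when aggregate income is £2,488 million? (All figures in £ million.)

C = 2044.88

MPS = ΔS/ΔY = (745.52 − 398.48)/(3748 − 2302) = 347.04/1446 = 0.24
MPC = 1 − MPS = 0.76
Autonomous saving = 398.48 − 0.24(2302) = -154, so a = 154
C = 154 + 0.76(2488) = 154 + 1890.88 = 2044.88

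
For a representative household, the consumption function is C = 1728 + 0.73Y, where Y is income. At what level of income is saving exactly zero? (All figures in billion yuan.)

Y = 6400

At break-even, C = Y: 1728 + 0.73Y = Y
0.27Y = 1728, so Y = 1728/0.27 = 6400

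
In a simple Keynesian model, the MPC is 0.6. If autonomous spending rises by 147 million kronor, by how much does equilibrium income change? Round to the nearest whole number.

ΔY ≈ 368

The multiplier is 1/(1 − MPC) = 1/0.4.
ΔY = 147/0.4 = 367.50 ≈ 368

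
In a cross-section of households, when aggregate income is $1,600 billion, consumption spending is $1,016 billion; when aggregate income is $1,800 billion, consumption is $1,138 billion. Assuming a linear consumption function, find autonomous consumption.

MPC = ΔC/ΔY = (1138 − 1016)/(1800 − 1600) = 122/200 = 0.61
a = C − MPC·Y = 1016 − 0.61(1600) = 1016 − 976 = 40

a = 40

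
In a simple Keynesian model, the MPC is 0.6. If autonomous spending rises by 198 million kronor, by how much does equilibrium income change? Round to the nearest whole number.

ΔY ≈ 495

The multiplier is 1/(1 − MPC) = 1/0.4.
ΔY = 198/0.4 = 495.00 ≈ 495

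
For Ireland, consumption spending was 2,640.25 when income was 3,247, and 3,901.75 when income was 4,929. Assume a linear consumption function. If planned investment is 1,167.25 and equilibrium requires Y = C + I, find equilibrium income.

Y = 5489

MPC = (3901.75 − 2640.25)/(4929 − 3247) = 1261.5/1682 = 0.75
a = 2640.25 − 0.75(3247) = 205
Equilibrium: Y = 205 + 0.75Y + 1167.25
0.25Y = 1372.25, so Y = 1372.25/0.25 = 5489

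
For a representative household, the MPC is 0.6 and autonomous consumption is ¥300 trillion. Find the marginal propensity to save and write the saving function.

MPS = 1 − MPC = 1 − 0.6 = 0.4
S = Y − C = -300 + 0.4Y

MPS = 0.4; S = -300 + 0.4Y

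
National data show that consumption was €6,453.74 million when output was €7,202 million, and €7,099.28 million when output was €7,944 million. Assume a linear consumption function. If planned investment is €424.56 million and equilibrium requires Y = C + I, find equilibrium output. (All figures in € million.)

MPC = (7099.28 − 6453.74)/(7944 − 7202) = 645.54/742 = 0.87
a = 6453.74 − 0.87(7202) = 188
Equilibrium: Y = 188 + 0.87Y + 424.56
0.13Y = 612.56, so Y = 612.56/0.13 = 4712

Y = 4712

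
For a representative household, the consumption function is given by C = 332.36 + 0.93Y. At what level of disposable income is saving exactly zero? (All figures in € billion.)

At break-even, C = Y: 332.36 + 0.93Y = Y
0.07Y = 332.36, so Y = 332.36/0.07 = 4748

Y = 4748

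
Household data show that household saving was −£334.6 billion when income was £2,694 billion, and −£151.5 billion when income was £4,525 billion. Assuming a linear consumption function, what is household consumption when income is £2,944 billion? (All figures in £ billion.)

MPS = ΔS/ΔY = (-151.5 − (-334.6))/(4525 − 2694) = 183.1/1831 = 0.1
MPC = 1 − MPS = 0.9
Autonomous saving = -334.6 − 0.1(2694) = -604, so a = 604
C = 604 + 0.9(2944) = 604 + 2649.6 = 3253.6

C = 3253.6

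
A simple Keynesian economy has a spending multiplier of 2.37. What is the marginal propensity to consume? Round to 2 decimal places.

MPC = 0.58

k = 1/(1 − MPC), so 1 − MPC = 1/k = 1/2.37 = 0.4219
MPC = 1 − 0.4219 = 0.58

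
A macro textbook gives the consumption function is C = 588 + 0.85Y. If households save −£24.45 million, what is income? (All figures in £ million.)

Y = 3757

S = Y − C = -588 + 0.15Y
-588 + 0.15Y = -24.45, so 0.15Y = 563.55 and Y = 3757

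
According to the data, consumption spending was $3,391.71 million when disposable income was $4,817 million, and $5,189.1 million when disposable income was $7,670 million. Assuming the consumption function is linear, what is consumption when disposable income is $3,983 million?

MPC = (5189.1 − 3391.71)/(7670 − 4817) = 1797.39/2853 = 0.63
a = 3391.71 − 0.63(4817) = 3391.71 − 3034.71 = 357
C = 357 + 0.63(3983) = 357 + 2509.29 = 2866.29

C = 2866.29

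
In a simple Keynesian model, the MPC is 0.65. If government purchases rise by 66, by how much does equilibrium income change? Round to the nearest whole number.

ΔY ≈ 189

The multiplier is 1/(1 − MPC) = 1/0.35.
ΔY = 66/0.35 = 188.57 ≈ 189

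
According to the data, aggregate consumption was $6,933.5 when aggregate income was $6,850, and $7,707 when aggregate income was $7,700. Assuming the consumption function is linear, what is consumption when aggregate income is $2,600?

MPC = (7707 − 6933.5)/(7700 − 6850) = 773.5/850 = 0.91
a = 6933.5 − 0.91(6850) = 6933.5 − 6233.5 = 700
C = 700 + 0.91(2600) = 700 + 2366 = 3066

C = 3066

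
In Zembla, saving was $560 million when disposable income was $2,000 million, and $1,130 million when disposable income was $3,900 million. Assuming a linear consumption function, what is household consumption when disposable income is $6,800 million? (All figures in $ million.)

MPS = ΔS/ΔY = (1130 − 560)/(3900 − 2000) = 570/1900 = 0.3
MPC = 1 − MPS = 0.7
Autonomous saving = 560 − 0.3(2000) = -40, so a = 40
C = 40 + 0.7(6800) = 40 + 4760 = 4800

C = 4800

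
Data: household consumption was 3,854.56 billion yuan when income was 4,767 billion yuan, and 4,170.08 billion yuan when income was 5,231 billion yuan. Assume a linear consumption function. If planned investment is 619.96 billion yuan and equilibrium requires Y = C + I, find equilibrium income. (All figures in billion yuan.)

MPC = (4170.08 − 3854.56)/(5231 − 4767) = 315.52/464 = 0.68
a = 3854.56 − 0.68(4767) = 613
Equilibrium: Y = 613 + 0.68Y + 619.96
0.32Y = 1232.96, so Y = 1232.96/0.32 = 3853

Y = 3853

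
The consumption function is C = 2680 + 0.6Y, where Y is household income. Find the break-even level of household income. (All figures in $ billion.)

Y = 6700

At break-even, C = Y: 2680 + 0.6Y = Y
0.4Y = 2680, so Y = 2680/0.4 = 6700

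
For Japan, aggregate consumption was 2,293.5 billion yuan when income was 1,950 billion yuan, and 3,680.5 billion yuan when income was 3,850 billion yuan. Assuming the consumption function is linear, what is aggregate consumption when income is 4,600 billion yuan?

MPC = (3680.5 − 2293.5)/(3850 − 1950) = 1387/1900 = 0.73
a = 2293.5 − 0.73(1950) = 2293.5 − 1423.5 = 870
C = 870 + 0.73(4600) = 870 + 3358 = 4228

C = 4228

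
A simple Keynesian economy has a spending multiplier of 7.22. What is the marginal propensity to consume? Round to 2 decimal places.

k = 1/(1 − MPC), so 1 − MPC = 1/k = 1/7.22 = 0.1385
MPC = 1 − 0.1385 = 0.86

MPC = 0.86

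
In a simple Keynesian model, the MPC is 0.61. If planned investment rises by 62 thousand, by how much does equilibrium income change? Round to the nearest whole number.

The multiplier is 1/(1 − MPC) = 1/0.39.
ΔY = 62/0.39 = 158.97 ≈ 159

ΔY ≈ 159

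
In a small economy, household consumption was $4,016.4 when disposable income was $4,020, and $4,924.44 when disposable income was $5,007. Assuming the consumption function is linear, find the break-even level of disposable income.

Y = 3975

MPC = (4924.44 − 4016.4)/(5007 − 4020) = 908.04/987 = 0.92
a = 4016.4 − 0.92(4020) = 4016.4 − 3698.4 = 318
Break-even: Y = a/(1−MPC) = 318/0.08 = 3975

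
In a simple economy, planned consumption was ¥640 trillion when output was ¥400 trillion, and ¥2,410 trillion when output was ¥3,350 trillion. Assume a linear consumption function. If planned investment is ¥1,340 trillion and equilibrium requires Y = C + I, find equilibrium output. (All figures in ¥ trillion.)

MPC = (2410 − 640)/(3350 − 400) = 1770/2950 = 0.6
a = 640 − 0.6(400) = 400
Equilibrium: Y = 400 + 0.6Y + 1340
0.4Y = 1740, so Y = 1740/0.4 = 4350

Y = 4350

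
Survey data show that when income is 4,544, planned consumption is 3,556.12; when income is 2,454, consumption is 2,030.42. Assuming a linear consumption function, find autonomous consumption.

a = 239

MPC = ΔC/ΔY = (3556.12 − 2030.42)/(4544 − 2454) = 1525.7/2090 = 0.73
a = C − MPC·Y = 2030.42 − 0.73(2454) = 2030.42 − 1791.42 = 239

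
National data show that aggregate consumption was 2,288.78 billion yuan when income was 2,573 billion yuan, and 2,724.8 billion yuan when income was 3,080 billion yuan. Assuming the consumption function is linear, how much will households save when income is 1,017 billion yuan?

S = 66.38

MPC = (2724.8 − 2288.78)/(3080 − 2573) = 436.02/507 = 0.86
a = 2288.78 − 0.86(2573) = 2288.78 − 2212.78 = 76
C = 76 + 0.86(1017) = 950.62
S = 1017 − 950.62 = 66.38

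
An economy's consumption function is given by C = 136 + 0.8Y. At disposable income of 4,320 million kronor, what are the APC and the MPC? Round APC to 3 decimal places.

APC = 0.831; MPC = 0.8

MPC = 0.8 (the slope of the consumption function)
C = 136 + 0.8(4320) = 3592, so APC = 3592/4320 = 0.831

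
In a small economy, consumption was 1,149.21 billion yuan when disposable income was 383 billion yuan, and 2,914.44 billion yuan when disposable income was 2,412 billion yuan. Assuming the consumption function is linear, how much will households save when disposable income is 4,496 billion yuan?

S = -231.52

MPC = (2914.44 − 1149.21)/(2412 − 383) = 1765.23/2029 = 0.87
a = 1149.21 − 0.87(383) = 1149.21 − 333.21 = 816
C = 816 + 0.87(4496) = 4727.52
S = 4496 − 4727.52 = -231.52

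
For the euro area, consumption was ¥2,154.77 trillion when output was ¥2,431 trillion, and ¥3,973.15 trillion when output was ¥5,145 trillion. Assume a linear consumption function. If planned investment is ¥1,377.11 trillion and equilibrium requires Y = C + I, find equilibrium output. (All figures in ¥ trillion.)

Y = 5767

MPC = (3973.15 − 2154.77)/(5145 − 2431) = 1818.38/2714 = 0.67
a = 2154.77 − 0.67(2431) = 526
Equilibrium: Y = 526 + 0.67Y + 1377.11
0.33Y = 1903.11, so Y = 1903.11/0.33 = 5767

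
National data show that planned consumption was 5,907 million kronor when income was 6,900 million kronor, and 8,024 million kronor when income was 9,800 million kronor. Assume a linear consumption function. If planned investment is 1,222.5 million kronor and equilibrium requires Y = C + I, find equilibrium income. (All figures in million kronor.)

Y = 7750

MPC = (8024 − 5907)/(9800 − 6900) = 2117/2900 = 0.73
a = 5907 − 0.73(6900) = 870
Equilibrium: Y = 870 + 0.73Y + 1222.5
0.27Y = 2092.5, so Y = 2092.5/0.27 = 7750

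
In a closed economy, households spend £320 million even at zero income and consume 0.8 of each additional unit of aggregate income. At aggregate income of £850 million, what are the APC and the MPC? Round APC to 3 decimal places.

APC = 1.176; MPC = 0.8

MPC = 0.8 (the slope of the consumption function)
C = 320 + 0.8(850) = 1000, so APC = 1000/850 = 1.176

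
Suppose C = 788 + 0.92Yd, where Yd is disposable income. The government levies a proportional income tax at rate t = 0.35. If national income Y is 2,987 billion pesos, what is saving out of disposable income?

Yd = (1 − 0.35)(2987) = 0.65(2987) = 1941.55
C = 788 + 0.92(1941.55) = 788 + 1786.226 = 2574.226
S = Yd − C = 1941.55 − 2574.226 = -632.676

S = -632.676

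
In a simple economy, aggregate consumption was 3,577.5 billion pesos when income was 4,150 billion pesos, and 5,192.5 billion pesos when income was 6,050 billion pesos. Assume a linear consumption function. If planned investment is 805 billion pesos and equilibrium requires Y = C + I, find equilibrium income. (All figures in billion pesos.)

MPC = (5192.5 − 3577.5)/(6050 − 4150) = 1615/1900 = 0.85
a = 3577.5 − 0.85(4150) = 50
Equilibrium: Y = 50 + 0.85Y + 805
0.15Y = 855, so Y = 855/0.15 = 5700

Y = 5700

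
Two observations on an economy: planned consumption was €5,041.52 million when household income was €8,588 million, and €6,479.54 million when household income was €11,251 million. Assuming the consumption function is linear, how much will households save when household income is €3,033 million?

S = 991.18

MPC = (6479.54 − 5041.52)/(11251 − 8588) = 1438.02/2663 = 0.54
a = 5041.52 − 0.54(8588) = 5041.52 − 4637.52 = 404
C = 404 + 0.54(3033) = 2041.82
S = 3033 − 2041.82 = 991.18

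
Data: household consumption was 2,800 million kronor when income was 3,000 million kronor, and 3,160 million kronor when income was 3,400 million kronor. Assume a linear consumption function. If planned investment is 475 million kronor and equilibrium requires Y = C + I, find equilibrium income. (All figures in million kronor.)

Y = 5750

MPC = (3160 − 2800)/(3400 − 3000) = 360/400 = 0.9
a = 2800 − 0.9(3000) = 100
Equilibrium: Y = 100 + 0.9Y + 475
0.1Y = 575, so Y = 575/0.1 = 5750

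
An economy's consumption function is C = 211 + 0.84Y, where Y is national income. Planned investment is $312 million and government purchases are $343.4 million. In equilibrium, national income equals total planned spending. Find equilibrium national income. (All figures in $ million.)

Y = 5415

Y = C + I + G = 211 + 0.84Y + 312 + 343.4
Y − 0.84Y = 866.4
0.16Y = 866.4, so Y = 866.4/0.16 = 5415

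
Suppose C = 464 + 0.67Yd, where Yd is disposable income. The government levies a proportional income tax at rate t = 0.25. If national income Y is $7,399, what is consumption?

Yd = (1 − 0.25)(7399) = 0.75(7399) = 5549.25
C = 464 + 0.67(5549.25) = 464 + 3717.9975 = 4181.9975

C = 4181.9975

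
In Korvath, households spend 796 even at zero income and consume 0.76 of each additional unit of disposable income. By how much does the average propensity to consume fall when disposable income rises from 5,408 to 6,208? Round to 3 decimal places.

ΔAPC = 0.019

At Y = 5408: C = 796 + 0.76(5408) = 4906.08, APC = 4906.08/5408 = 0.9072
At Y = 6208: C = 5514.08, APC = 5514.08/6208 = 0.8882
Fall in APC = 0.9072 − 0.8882 = 0.019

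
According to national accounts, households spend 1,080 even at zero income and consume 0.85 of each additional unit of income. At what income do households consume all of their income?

Y = 7200

At break-even, C = Y: 1080 + 0.85Y = Y
0.15Y = 1080, so Y = 1080/0.15 = 7200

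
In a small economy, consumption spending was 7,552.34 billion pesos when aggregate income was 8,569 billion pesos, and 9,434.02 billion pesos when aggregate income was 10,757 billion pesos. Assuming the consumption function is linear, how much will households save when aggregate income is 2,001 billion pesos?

MPC = (9434.02 − 7552.34)/(10757 − 8569) = 1881.68/2188 = 0.86
a = 7552.34 − 0.86(8569) = 7552.34 − 7369.34 = 183
C = 183 + 0.86(2001) = 1903.86
S = 2001 − 1903.86 = 97.14

S = 97.14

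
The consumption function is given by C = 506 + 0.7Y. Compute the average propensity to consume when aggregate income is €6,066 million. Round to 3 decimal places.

C = 506 + 0.7(6066) = 4752.2
APC = C/Y = 4752.2/6066 = 0.783

APC = 0.783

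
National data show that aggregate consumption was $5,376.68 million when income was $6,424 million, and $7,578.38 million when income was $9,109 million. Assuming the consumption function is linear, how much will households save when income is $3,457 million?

S = 513.26

MPC = (7578.38 − 5376.68)/(9109 − 6424) = 2201.7/2685 = 0.82
a = 5376.68 − 0.82(6424) = 5376.68 − 5267.68 = 109
C = 109 + 0.82(3457) = 2943.74
S = 3457 − 2943.74 = 513.26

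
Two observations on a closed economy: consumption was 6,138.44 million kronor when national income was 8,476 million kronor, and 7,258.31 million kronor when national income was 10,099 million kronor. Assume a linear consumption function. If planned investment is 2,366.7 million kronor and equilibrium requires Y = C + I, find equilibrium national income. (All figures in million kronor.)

MPC = (7258.31 − 6138.44)/(10099 − 8476) = 1119.87/1623 = 0.69
a = 6138.44 − 0.69(8476) = 290
Equilibrium: Y = 290 + 0.69Y + 2366.7
0.31Y = 2656.7, so Y = 2656.7/0.31 = 8570

Y = 8570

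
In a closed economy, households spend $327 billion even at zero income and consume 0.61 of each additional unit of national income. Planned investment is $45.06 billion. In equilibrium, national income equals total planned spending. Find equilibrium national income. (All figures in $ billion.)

Y = 954

Y = C + I = 327 + 0.61Y + 45.06
Y − 0.61Y = 372.06
0.39Y = 372.06, so Y = 372.06/0.39 = 954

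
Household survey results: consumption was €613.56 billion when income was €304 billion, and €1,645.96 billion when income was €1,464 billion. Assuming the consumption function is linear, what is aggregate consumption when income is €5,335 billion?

MPC = (1645.96 − 613.56)/(1464 − 304) = 1032.4/1160 = 0.89
a = 613.56 − 0.89(304) = 613.56 − 270.56 = 343
C = 343 + 0.89(5335) = 343 + 4748.15 = 5091.15

C = 5091.15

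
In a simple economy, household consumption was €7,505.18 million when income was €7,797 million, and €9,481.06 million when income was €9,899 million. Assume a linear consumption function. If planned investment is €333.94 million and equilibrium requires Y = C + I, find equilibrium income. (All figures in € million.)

MPC = (9481.06 − 7505.18)/(9899 − 7797) = 1975.88/2102 = 0.94
a = 7505.18 − 0.94(7797) = 176
Equilibrium: Y = 176 + 0.94Y + 333.94
0.06Y = 509.94, so Y = 509.94/0.06 = 8499

Y = 8499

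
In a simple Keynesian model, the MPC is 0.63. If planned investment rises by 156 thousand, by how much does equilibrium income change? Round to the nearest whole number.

The multiplier is 1/(1 − MPC) = 1/0.37.
ΔY = 156/0.37 = 421.62 ≈ 422

ΔY ≈ 422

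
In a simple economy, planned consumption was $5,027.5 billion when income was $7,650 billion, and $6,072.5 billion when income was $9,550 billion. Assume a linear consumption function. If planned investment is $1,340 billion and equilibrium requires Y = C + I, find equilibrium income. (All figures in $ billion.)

MPC = (6072.5 − 5027.5)/(9550 − 7650) = 1045/1900 = 0.55
a = 5027.5 − 0.55(7650) = 820
Equilibrium: Y = 820 + 0.55Y + 1340
0.45Y = 2160, so Y = 2160/0.45 = 4800

Y = 4800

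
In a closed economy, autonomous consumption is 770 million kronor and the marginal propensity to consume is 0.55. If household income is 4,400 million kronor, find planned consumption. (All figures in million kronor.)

C = 770 + 0.55(4400) = 770 + 2420 = 3190

C = 3190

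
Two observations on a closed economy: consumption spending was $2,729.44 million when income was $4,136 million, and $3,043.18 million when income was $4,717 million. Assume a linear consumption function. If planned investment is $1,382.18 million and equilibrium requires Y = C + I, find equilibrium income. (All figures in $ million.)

Y = 4083

MPC = (3043.18 − 2729.44)/(4717 − 4136) = 313.74/581 = 0.54
a = 2729.44 − 0.54(4136) = 496
Equilibrium: Y = 496 + 0.54Y + 1382.18
0.46Y = 1878.18, so Y = 1878.18/0.46 = 4083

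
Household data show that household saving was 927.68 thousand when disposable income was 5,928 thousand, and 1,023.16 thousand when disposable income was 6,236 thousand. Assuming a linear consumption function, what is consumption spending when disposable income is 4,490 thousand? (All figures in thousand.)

C = 4008.1

MPS = ΔS/ΔY = (1023.16 − 927.68)/(6236 − 5928) = 95.48/308 = 0.31
MPC = 1 − MPS = 0.69
Autonomous saving = 927.68 − 0.31(5928) = -910, so a = 910
C = 910 + 0.69(4490) = 910 + 3098.1 = 4008.1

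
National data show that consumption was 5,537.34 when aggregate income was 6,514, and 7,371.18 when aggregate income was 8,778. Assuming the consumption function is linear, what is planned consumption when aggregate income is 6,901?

C = 5850.81

MPC = (7371.18 − 5537.34)/(8778 − 6514) = 1833.84/2264 = 0.81
a = 5537.34 − 0.81(6514) = 5537.34 − 5276.34 = 261
C = 261 + 0.81(6901) = 261 + 5589.81 = 5850.81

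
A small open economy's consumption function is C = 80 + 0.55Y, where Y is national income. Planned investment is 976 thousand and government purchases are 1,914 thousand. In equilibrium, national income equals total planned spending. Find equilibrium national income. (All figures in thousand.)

Y = 6600

Y = C + I + G = 80 + 0.55Y + 976 + 1914
Y − 0.55Y = 2970
0.45Y = 2970, so Y = 2970/0.45 = 6600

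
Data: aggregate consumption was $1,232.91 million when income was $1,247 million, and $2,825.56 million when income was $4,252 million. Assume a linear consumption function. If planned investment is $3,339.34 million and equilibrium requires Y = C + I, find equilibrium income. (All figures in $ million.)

MPC = (2825.56 − 1232.91)/(4252 − 1247) = 1592.65/3005 = 0.53
a = 1232.91 − 0.53(1247) = 572
Equilibrium: Y = 572 + 0.53Y + 3339.34
0.47Y = 3911.34, so Y = 3911.34/0.47 = 8322

Y = 8322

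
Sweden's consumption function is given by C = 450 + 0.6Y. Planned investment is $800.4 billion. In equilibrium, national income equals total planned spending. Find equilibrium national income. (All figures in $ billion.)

Y = C + I = 450 + 0.6Y + 800.4
Y − 0.6Y = 1250.4
0.4Y = 1250.4, so Y = 1250.4/0.4 = 3126

Y = 3126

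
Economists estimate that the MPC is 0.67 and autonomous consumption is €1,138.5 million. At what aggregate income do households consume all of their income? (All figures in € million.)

At break-even, C = Y: 1138.5 + 0.67Y = Y
0.33Y = 1138.5, so Y = 1138.5/0.33 = 3450

Y = 3450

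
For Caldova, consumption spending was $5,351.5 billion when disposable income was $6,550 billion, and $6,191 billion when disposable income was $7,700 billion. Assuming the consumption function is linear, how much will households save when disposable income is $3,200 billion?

MPC = (6191 − 5351.5)/(7700 − 6550) = 839.5/1150 = 0.73
a = 5351.5 − 0.73(6550) = 5351.5 − 4781.5 = 570
C = 570 + 0.73(3200) = 2906
S = 3200 − 2906 = 294

S = 294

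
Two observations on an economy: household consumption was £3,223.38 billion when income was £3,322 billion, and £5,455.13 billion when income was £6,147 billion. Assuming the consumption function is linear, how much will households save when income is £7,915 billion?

S = 1063.15

MPC = (5455.13 − 3223.38)/(6147 − 3322) = 2231.75/2825 = 0.79
a = 3223.38 − 0.79(3322) = 3223.38 − 2624.38 = 599
C = 599 + 0.79(7915) = 6851.85
S = 7915 − 6851.85 = 1063.15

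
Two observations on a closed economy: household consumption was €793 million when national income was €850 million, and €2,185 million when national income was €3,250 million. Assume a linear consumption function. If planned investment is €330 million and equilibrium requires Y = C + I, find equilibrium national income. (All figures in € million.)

Y = 1500

MPC = (2185 − 793)/(3250 − 850) = 1392/2400 = 0.58
a = 793 − 0.58(850) = 300
Equilibrium: Y = 300 + 0.58Y + 330
0.42Y = 630, so Y = 630/0.42 = 1500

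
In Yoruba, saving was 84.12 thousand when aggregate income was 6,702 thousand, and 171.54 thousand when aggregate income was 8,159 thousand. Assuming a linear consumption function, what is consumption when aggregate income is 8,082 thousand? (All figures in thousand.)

MPS = ΔS/ΔY = (171.54 − 84.12)/(8159 − 6702) = 87.42/1457 = 0.06
MPC = 1 − MPS = 0.94
Autonomous saving = 84.12 − 0.06(6702) = -318, so a = 318
C = 318 + 0.94(8082) = 318 + 7597.08 = 7915.08

C = 7915.08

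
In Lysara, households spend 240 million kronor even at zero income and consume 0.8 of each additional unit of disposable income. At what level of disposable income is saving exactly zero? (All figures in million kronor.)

Y = 1200

At break-even, C = Y: 240 + 0.8Y = Y
0.2Y = 240, so Y = 240/0.2 = 1200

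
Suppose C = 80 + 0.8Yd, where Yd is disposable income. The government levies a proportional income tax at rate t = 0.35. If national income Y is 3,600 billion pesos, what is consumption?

Yd = (1 − 0.35)(3600) = 0.65(3600) = 2340
C = 80 + 0.8(2340) = 80 + 1872 = 1952

C = 1952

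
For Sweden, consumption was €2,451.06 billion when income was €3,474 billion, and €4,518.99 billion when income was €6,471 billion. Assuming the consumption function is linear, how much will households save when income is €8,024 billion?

MPC = (4518.99 − 2451.06)/(6471 − 3474) = 2067.93/2997 = 0.69
a = 2451.06 − 0.69(3474) = 2451.06 − 2397.06 = 54
C = 54 + 0.69(8024) = 5590.56
S = 8024 − 5590.56 = 2433.44

S = 2433.44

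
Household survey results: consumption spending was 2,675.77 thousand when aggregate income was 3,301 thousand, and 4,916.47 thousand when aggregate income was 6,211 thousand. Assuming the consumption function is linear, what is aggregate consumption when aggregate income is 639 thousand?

MPC = (4916.47 − 2675.77)/(6211 − 3301) = 2240.7/2910 = 0.77
a = 2675.77 − 0.77(3301) = 2675.77 − 2541.77 = 134
C = 134 + 0.77(639) = 134 + 492.03 = 626.03

C = 626.03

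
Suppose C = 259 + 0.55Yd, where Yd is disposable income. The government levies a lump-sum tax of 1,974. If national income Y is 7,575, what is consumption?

Yd = Y − T = 7575 − 1974 = 5601
C = 259 + 0.55(5601) = 259 + 3080.55 = 3339.55

C = 3339.55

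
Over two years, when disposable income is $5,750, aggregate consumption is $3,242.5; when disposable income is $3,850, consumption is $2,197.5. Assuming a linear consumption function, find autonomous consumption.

MPC = ΔC/ΔY = (3242.5 − 2197.5)/(5750 − 3850) = 1045/1900 = 0.55
a = C − MPC·Y = 2197.5 − 0.55(3850) = 2197.5 − 2117.5 = 80

a = 80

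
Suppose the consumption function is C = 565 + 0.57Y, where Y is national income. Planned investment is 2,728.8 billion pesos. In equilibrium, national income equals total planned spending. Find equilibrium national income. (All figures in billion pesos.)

Y = C + I = 565 + 0.57Y + 2728.8
Y − 0.57Y = 3293.8
0.43Y = 3293.8, so Y = 3293.8/0.43 = 7660

Y = 7660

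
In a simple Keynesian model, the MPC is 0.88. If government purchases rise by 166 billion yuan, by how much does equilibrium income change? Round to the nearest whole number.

The multiplier is 1/(1 − MPC) = 1/0.12.
ΔY = 166/0.12 = 1383.33 ≈ 1383

ΔY ≈ 1383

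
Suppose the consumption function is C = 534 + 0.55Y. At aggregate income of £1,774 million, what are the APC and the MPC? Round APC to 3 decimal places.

APC = 0.851; MPC = 0.55

MPC = 0.55 (the slope of the consumption function)
C = 534 + 0.55(1774) = 1509.7, so APC = 1509.7/1774 = 0.851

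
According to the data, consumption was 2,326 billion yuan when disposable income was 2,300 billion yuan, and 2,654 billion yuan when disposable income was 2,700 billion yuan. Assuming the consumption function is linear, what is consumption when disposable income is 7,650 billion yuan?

C = 6713

MPC = (2654 − 2326)/(2700 − 2300) = 328/400 = 0.82
a = 2326 − 0.82(2300) = 2326 − 1886 = 440
C = 440 + 0.82(7650) = 440 + 6273 = 6713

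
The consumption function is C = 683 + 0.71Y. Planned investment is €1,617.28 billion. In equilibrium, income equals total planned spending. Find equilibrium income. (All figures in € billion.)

Y = C + I = 683 + 0.71Y + 1617.28
Y − 0.71Y = 2300.28
0.29Y = 2300.28, so Y = 2300.28/0.29 = 7932

Y = 7932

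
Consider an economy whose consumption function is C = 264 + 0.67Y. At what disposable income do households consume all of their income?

At break-even, C = Y: 264 + 0.67Y = Y
0.33Y = 264, so Y = 264/0.33 = 800

Y = 800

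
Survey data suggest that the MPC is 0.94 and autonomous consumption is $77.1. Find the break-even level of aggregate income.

At break-even, C = Y: 77.1 + 0.94Y = Y
0.06Y = 77.1, so Y = 77.1/0.06 = 1285

Y = 1285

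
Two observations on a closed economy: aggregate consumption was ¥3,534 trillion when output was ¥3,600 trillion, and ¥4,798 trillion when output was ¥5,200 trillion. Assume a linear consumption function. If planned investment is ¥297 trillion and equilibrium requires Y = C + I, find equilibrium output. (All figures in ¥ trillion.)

MPC = (4798 − 3534)/(5200 − 3600) = 1264/1600 = 0.79
a = 3534 − 0.79(3600) = 690
Equilibrium: Y = 690 + 0.79Y + 297
0.21Y = 987, so Y = 987/0.21 = 4700

Y = 4700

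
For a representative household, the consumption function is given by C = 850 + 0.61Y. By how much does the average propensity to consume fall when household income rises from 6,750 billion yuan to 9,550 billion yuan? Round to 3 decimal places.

At Y = 6750: C = 850 + 0.61(6750) = 4967.5, APC = 4967.5/6750 = 0.7359
At Y = 9550: C = 6675.5, APC = 6675.5/9550 = 0.6990
Fall in APC = 0.7359 − 0.6990 = 0.0369 ≈ 0.037

ΔAPC = 0.037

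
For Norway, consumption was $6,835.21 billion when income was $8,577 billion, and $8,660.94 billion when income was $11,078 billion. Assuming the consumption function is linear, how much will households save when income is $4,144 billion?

S = 544.88

MPC = (8660.94 − 6835.21)/(11078 − 8577) = 1825.73/2501 = 0.73
a = 6835.21 − 0.73(8577) = 6835.21 − 6261.21 = 574
C = 574 + 0.73(4144) = 3599.12
S = 4144 − 3599.12 = 544.88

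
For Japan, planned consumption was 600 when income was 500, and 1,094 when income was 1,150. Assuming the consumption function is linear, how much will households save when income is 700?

S = -52

MPC = (1094 − 600)/(1150 − 500) = 494/650 = 0.76
a = 600 − 0.76(500) = 600 − 380 = 220
C = 220 + 0.76(700) = 752
S = 700 − 752 = -52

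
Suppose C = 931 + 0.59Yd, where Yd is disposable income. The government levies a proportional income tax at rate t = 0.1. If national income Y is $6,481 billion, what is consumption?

Yd = (1 − 0.1)(6481) = 0.9(6481) = 5832.9
C = 931 + 0.59(5832.9) = 931 + 3441.411 = 4372.411

C = 4372.411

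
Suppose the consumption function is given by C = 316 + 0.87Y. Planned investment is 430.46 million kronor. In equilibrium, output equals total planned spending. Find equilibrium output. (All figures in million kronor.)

Y = C + I = 316 + 0.87Y + 430.46
Y − 0.87Y = 746.46
0.13Y = 746.46, so Y = 746.46/0.13 = 5742

Y = 5742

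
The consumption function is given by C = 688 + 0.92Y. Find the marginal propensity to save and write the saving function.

MPS = 0.08; S = -688 + 0.08Y

MPS = 1 − MPC = 1 − 0.92 = 0.08
S = Y − C = -688 + 0.08Y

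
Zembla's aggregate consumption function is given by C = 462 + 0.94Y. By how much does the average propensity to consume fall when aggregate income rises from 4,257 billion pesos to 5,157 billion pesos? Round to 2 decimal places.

ΔAPC = 0.02

At Y = 4257: C = 462 + 0.94(4257) = 4463.58, APC = 4463.58/4257 = 1.049
At Y = 5157: C = 5309.58, APC = 5309.58/5157 = 1.030
Fall in APC = 1.049 − 1.030 = 0.019 ≈ 0.02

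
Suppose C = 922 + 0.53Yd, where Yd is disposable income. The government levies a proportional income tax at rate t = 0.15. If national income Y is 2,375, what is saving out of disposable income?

S = 26.8125

Yd = (1 − 0.15)(2375) = 0.85(2375) = 2018.75
C = 922 + 0.53(2018.75) = 922 + 1069.9375 = 1991.9375
S = Yd − C = 2018.75 − 1991.9375 = 26.8125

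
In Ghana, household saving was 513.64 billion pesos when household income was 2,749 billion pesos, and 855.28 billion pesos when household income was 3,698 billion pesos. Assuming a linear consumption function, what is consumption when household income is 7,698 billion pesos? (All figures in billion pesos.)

C = 5402.72

MPS = ΔS/ΔY = (855.28 − 513.64)/(3698 − 2749) = 341.64/949 = 0.36
MPC = 1 − MPS = 0.64
Autonomous saving = 513.64 − 0.36(2749) = -476, so a = 476
C = 476 + 0.64(7698) = 476 + 4926.72 = 5402.72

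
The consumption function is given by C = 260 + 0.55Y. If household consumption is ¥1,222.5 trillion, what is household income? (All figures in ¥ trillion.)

260 + 0.55Y = 1222.5
0.55Y = 962.5, so Y = 962.5/0.55 = 1750

Y = 1750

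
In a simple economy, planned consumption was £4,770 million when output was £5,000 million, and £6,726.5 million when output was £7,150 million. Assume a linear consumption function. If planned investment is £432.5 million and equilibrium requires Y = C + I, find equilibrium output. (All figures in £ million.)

Y = 7250

MPC = (6726.5 − 4770)/(7150 − 5000) = 1956.5/2150 = 0.91
a = 4770 − 0.91(5000) = 220
Equilibrium: Y = 220 + 0.91Y + 432.5
0.09Y = 652.5, so Y = 652.5/0.09 = 7250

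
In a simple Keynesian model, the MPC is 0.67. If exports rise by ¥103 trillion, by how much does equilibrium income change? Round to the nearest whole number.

The multiplier is 1/(1 − MPC) = 1/0.33.
ΔY = 103/0.33 = 312.12 ≈ 312

ΔY ≈ 312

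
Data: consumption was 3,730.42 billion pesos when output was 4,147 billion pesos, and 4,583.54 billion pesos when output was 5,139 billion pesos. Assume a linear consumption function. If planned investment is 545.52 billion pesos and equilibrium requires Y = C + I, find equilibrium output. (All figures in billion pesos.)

MPC = (4583.54 − 3730.42)/(5139 − 4147) = 853.12/992 = 0.86
a = 3730.42 − 0.86(4147) = 164
Equilibrium: Y = 164 + 0.86Y + 545.52
0.14Y = 709.52, so Y = 709.52/0.14 = 5068

Y = 5068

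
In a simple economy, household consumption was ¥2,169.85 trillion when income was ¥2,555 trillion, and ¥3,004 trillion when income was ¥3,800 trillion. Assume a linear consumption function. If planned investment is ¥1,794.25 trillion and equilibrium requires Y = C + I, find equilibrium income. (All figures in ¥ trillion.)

Y = 6825

MPC = (3004 − 2169.85)/(3800 − 2555) = 834.15/1245 = 0.67
a = 2169.85 − 0.67(2555) = 458
Equilibrium: Y = 458 + 0.67Y + 1794.25
0.33Y = 2252.25, so Y = 2252.25/0.33 = 6825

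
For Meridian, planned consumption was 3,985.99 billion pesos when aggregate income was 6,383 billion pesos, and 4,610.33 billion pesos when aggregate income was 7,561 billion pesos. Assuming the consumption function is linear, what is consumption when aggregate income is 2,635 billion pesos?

MPC = (4610.33 − 3985.99)/(7561 − 6383) = 624.34/1178 = 0.53
a = 3985.99 − 0.53(6383) = 3985.99 − 3382.99 = 603
C = 603 + 0.53(2635) = 603 + 1396.55 = 1999.55

C = 1999.55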